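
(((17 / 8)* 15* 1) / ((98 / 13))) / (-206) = -3315 / 161504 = -0.02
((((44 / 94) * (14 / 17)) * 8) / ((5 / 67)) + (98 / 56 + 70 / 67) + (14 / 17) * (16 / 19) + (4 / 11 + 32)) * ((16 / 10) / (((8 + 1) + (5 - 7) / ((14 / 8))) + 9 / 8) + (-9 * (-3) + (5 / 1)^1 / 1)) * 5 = 12416.83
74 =74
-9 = -9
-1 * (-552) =552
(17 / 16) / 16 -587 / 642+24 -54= -30.85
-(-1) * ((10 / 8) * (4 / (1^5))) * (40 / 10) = 20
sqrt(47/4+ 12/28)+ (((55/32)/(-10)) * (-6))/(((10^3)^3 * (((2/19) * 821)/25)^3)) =226347/9066703437824000+ sqrt(2387)/14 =3.49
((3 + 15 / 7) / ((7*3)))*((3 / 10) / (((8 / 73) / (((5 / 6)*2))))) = 219 / 196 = 1.12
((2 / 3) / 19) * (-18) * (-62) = 744 / 19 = 39.16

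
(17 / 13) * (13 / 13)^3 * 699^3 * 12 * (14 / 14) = 69672548196 / 13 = 5359426784.31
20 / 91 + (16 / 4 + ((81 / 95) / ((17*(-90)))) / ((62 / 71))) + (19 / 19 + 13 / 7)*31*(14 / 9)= 116446661459 / 820064700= 142.00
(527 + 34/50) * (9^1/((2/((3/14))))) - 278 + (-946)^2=156650696/175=895146.83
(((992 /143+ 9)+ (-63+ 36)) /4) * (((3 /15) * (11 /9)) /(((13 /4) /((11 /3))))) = -17402 /22815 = -0.76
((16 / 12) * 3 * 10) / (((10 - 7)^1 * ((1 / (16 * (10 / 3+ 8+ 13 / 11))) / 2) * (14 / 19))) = 717440 / 99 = 7246.87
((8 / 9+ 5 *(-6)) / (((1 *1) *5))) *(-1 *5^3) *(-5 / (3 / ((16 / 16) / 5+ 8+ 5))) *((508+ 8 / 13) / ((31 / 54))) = -5716735200 / 403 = -14185447.15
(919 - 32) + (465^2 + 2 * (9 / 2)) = 217121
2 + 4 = 6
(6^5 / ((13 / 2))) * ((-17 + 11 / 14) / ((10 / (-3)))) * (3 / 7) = 7943184 / 3185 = 2493.94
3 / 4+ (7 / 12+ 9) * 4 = 469 / 12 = 39.08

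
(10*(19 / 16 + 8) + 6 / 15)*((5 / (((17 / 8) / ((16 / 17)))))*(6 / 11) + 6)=42287787 / 63580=665.11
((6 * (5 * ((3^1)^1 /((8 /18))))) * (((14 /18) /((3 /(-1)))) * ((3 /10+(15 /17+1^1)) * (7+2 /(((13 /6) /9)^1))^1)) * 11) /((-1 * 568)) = 17054499 /502112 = 33.97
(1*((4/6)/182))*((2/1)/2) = 0.00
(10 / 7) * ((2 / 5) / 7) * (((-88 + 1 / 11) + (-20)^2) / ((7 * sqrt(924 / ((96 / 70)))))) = 27464 * sqrt(55) / 1452605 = 0.14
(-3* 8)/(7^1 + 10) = -24/17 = -1.41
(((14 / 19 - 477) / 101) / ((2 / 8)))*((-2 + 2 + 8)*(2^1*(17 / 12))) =-2461328 / 5757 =-427.54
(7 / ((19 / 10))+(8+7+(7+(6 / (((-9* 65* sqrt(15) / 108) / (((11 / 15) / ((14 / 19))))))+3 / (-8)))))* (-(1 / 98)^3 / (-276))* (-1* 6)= -3847 / 6580814464+209* sqrt(15) / 123119678500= -0.00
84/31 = 2.71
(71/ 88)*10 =355/ 44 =8.07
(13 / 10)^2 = 169 / 100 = 1.69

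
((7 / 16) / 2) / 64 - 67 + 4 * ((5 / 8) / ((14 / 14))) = -132089 / 2048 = -64.50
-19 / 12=-1.58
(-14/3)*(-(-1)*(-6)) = 28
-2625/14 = -375/2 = -187.50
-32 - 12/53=-1708/53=-32.23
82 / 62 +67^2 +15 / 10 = 278493 / 62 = 4491.82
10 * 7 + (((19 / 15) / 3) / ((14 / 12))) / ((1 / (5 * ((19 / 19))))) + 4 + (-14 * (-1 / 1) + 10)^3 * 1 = 291896 / 21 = 13899.81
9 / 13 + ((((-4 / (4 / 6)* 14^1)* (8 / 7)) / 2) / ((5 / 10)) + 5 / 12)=-14803 / 156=-94.89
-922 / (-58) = 15.90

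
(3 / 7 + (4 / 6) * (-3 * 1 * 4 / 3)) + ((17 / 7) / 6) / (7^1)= -641 / 294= -2.18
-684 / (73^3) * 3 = -2052 / 389017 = -0.01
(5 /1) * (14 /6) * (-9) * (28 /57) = -51.58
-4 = -4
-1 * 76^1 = -76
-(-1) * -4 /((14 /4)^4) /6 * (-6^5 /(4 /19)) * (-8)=-3151872 /2401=-1312.73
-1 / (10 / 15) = -3 / 2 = -1.50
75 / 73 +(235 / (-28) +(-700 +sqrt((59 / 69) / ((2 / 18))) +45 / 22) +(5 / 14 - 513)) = -27384677 / 22484 +sqrt(4071) / 23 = -1215.19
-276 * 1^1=-276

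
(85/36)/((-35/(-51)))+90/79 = 30391/6636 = 4.58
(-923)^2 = 851929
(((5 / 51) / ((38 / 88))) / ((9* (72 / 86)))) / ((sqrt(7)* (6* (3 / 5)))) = 11825* sqrt(7) / 9889614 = 0.00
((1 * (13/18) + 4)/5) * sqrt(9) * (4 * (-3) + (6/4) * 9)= 17/4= 4.25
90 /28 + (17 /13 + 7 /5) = 5.92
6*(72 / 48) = 9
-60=-60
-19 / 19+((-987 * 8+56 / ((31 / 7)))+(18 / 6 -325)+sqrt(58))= -254397 / 31+sqrt(58)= -8198.74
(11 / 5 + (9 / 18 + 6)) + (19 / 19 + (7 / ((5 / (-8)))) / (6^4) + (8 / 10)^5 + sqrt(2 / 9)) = sqrt(2) / 3 + 2536069 / 253125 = 10.49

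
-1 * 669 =-669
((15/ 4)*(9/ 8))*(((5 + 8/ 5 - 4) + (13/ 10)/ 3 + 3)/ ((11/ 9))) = 14661/ 704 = 20.83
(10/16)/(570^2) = 1/519840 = 0.00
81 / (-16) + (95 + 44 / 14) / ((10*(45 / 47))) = 43579 / 8400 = 5.19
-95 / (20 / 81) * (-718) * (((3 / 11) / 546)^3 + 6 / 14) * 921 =1749879457647538293 / 16048048016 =109040018.82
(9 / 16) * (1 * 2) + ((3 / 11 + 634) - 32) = 53099 / 88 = 603.40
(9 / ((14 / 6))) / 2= 1.93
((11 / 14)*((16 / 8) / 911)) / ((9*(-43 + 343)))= 11 / 17217900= 0.00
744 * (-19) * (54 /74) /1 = -381672 /37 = -10315.46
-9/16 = -0.56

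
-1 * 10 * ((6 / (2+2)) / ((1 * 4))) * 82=-615 / 2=-307.50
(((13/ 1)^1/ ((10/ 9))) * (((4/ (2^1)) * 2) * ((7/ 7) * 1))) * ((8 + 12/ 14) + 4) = 4212/ 7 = 601.71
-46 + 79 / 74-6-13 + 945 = 65199 / 74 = 881.07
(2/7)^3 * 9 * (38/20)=684/1715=0.40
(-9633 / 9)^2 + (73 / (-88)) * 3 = 907323877 / 792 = 1145610.96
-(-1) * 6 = 6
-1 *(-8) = 8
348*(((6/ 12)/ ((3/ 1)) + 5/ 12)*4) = 812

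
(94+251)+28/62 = 10709/31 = 345.45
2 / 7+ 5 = 37 / 7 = 5.29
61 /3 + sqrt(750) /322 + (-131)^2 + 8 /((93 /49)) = 5* sqrt(30) /322 + 532752 /31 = 17185.63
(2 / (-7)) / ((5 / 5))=-2 / 7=-0.29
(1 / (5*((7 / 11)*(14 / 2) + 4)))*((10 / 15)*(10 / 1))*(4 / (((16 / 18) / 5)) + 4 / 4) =1034 / 279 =3.71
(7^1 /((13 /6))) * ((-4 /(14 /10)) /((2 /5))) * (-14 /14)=300 /13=23.08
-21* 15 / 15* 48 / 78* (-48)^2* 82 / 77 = -4534272 / 143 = -31708.20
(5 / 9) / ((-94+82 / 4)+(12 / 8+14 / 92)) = -46 / 5949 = -0.01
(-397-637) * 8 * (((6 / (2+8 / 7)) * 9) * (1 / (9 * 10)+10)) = -7114296 / 5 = -1422859.20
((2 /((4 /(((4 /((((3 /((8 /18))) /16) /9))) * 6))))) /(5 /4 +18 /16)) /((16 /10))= 1280 /19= 67.37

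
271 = 271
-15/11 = -1.36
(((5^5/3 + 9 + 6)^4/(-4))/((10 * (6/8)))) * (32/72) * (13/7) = -525098034292000/15309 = -34299956515.25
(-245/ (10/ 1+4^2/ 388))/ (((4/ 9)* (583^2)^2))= -213885/ 450083577922616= -0.00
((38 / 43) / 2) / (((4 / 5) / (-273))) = -25935 / 172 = -150.78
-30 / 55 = -6 / 11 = -0.55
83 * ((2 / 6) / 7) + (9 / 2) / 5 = 1019 / 210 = 4.85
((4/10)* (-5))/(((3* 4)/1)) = -1/6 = -0.17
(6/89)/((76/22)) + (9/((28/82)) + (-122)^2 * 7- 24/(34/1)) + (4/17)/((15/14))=104213.89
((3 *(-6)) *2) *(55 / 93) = -660 / 31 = -21.29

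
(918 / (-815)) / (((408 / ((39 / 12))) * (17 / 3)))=-351 / 221680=-0.00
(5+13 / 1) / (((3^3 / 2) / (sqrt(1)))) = 4 / 3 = 1.33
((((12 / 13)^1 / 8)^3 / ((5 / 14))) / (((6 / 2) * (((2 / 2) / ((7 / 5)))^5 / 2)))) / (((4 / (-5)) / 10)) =-1058841 / 5492500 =-0.19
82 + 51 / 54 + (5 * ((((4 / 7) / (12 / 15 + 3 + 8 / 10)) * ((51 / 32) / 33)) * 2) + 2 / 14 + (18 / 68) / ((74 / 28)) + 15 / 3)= 3538945679 / 40102524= 88.25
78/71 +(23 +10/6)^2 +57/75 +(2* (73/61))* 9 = 615716201/974475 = 631.84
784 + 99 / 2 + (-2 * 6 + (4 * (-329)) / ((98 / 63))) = -49 / 2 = -24.50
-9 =-9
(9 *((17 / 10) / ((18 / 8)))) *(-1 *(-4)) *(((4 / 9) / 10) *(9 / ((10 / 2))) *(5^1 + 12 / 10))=8432 / 625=13.49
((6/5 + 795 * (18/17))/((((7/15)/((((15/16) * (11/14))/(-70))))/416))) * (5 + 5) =-65868660/833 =-79074.02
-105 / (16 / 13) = -1365 / 16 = -85.31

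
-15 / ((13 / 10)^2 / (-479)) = 718500 / 169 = 4251.48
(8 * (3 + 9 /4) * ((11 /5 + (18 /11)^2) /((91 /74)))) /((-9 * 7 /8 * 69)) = -268768 /876645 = -0.31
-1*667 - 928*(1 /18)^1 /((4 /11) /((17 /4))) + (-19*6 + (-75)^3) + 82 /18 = -423254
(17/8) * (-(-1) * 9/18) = 17/16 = 1.06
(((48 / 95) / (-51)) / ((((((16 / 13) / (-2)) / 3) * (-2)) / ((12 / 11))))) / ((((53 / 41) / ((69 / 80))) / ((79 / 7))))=-26148447 / 131816300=-0.20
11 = 11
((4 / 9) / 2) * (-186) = -124 / 3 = -41.33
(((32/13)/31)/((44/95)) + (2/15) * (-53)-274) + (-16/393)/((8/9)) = -2447233738/8710845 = -280.94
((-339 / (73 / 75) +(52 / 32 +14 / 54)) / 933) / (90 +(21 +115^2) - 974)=-5462089 / 181864106928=-0.00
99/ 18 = 11/ 2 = 5.50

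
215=215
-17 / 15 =-1.13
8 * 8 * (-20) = -1280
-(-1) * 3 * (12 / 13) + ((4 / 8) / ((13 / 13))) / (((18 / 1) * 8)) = 2.77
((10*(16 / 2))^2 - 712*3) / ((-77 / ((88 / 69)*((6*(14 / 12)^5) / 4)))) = -1279733 / 5589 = -228.97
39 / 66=13 / 22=0.59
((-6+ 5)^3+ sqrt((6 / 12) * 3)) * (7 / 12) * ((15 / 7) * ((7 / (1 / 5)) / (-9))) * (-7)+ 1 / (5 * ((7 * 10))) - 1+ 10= -157657 / 6300+ 1225 * sqrt(6) / 72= 16.65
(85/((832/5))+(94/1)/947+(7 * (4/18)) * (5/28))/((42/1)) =6295907/297827712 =0.02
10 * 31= 310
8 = 8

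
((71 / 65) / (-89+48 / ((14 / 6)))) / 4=-497 / 124540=-0.00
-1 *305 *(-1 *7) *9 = 19215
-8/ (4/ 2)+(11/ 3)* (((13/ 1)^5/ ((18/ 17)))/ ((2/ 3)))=69431647/ 36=1928656.86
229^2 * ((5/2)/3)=262205/6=43700.83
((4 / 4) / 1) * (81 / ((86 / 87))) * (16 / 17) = 56376 / 731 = 77.12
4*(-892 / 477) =-3568 / 477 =-7.48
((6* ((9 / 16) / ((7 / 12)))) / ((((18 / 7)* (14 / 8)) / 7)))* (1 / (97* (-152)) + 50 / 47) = 9.57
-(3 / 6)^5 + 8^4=131071 / 32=4095.97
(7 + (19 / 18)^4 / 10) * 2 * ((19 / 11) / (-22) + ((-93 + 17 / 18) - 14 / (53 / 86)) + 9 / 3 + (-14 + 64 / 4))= -47416625608993 / 30294498960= -1565.19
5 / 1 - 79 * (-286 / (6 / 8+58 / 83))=15600.03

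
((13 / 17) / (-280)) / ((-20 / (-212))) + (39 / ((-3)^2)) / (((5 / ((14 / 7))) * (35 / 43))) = 149981 / 71400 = 2.10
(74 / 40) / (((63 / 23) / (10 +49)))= 50209 / 1260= 39.85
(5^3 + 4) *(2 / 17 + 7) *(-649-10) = -10286331 / 17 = -605078.29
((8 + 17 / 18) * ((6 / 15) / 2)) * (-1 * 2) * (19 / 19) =-161 / 45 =-3.58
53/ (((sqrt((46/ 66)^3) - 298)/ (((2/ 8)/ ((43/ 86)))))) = -283794489/ 3191337181 - 40227 *sqrt(759)/ 6382674362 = -0.09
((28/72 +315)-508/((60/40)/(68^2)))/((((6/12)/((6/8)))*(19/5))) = -140911135/228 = -618031.29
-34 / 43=-0.79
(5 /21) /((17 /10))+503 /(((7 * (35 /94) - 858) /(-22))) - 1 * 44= -30.92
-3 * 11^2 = -363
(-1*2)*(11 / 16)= -11 / 8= -1.38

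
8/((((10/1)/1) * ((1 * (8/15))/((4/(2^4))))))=3/8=0.38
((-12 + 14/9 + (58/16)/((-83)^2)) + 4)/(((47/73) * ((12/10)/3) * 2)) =-24821825/1984032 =-12.51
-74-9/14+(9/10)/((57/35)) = -9854/133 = -74.09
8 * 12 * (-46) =-4416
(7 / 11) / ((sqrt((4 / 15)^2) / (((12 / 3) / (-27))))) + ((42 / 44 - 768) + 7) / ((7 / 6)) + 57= -594.82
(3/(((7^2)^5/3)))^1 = 0.00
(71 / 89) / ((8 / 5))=355 / 712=0.50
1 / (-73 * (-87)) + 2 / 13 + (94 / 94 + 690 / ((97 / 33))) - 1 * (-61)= 2377726747 / 8008611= 296.90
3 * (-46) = -138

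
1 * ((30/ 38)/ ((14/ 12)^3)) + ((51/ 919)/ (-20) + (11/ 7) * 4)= 812137153/ 119782460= 6.78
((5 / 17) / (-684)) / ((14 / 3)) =-5 / 54264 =-0.00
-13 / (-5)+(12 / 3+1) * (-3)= -62 / 5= -12.40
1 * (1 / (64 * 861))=1 / 55104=0.00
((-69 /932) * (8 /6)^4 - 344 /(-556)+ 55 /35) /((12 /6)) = 11973865 /12242286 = 0.98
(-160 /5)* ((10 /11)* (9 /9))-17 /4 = -1467 /44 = -33.34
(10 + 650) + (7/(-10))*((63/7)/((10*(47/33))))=3099921/4700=659.56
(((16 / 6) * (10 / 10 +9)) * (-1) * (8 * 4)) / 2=-1280 / 3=-426.67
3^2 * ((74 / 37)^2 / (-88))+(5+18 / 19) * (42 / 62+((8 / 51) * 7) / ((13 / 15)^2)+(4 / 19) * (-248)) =-210929063021 / 707338346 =-298.20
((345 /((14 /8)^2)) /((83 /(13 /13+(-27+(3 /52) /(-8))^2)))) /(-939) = -14535802315 /13768454336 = -1.06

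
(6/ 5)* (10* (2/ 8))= 3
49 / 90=0.54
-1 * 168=-168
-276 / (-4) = 69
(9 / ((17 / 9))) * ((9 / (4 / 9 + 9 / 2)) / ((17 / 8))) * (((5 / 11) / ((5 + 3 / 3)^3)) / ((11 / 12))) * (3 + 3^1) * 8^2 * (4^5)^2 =3772640.63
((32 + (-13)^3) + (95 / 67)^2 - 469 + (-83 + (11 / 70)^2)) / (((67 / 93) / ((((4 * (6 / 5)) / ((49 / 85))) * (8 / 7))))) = -4531928002896528 / 126373093525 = -35861.49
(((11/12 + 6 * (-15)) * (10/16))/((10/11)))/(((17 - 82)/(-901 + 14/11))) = -3526631/4160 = -847.75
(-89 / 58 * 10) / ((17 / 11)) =-4895 / 493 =-9.93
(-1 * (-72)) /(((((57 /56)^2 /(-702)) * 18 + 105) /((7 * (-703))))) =-4814863872 /1426519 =-3375.25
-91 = -91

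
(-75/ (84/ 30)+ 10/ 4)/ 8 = -85/ 28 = -3.04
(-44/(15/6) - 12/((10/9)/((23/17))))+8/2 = -28.21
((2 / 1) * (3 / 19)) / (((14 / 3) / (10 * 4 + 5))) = 405 / 133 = 3.05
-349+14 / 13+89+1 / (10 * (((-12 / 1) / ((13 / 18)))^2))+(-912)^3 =-758550786.92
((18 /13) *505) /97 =9090 /1261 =7.21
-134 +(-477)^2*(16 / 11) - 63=3638297 / 11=330754.27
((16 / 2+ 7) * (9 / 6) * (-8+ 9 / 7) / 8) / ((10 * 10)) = -423 / 2240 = -0.19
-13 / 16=-0.81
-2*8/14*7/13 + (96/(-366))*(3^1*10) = -6728/793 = -8.48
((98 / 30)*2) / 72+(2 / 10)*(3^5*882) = 23147257 / 540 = 42865.29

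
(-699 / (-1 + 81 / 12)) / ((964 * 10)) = -699 / 55430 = -0.01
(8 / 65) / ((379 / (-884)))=-544 / 1895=-0.29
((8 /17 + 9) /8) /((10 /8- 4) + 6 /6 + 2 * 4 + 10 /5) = 161 /1122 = 0.14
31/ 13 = 2.38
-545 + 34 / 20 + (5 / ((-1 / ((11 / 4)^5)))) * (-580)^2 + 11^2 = -264539271.91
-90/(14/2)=-90/7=-12.86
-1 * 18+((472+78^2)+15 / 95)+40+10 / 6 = 6579.82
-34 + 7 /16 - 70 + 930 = 13223 /16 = 826.44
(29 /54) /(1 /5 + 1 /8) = 1.65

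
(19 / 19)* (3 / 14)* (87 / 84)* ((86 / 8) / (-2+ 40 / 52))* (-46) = 1118559 / 12544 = 89.17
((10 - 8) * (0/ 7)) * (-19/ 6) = 0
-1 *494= -494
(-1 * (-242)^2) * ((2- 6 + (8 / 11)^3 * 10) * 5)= 44880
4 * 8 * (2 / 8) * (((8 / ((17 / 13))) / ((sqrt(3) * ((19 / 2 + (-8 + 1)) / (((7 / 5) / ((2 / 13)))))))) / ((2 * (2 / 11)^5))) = 258820.46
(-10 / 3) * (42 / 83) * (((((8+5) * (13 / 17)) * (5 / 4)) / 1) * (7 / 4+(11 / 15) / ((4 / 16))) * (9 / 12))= -1662115 / 22576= -73.62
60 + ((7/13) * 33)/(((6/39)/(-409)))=-94359/2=-47179.50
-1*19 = -19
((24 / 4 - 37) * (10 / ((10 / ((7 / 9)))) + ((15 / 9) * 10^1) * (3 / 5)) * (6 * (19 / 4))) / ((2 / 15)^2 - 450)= 138225 / 6532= 21.16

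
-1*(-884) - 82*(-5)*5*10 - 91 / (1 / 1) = 21293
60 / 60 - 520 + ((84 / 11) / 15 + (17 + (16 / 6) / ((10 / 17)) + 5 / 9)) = -245719 / 495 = -496.40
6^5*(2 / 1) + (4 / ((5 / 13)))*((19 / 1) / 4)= 78007 / 5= 15601.40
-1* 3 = -3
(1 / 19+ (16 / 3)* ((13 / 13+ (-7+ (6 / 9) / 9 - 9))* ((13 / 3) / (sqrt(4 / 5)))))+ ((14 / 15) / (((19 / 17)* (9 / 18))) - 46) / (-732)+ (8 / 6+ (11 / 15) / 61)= 152141 / 104310 - 41912* sqrt(5) / 243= -384.21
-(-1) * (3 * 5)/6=5/2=2.50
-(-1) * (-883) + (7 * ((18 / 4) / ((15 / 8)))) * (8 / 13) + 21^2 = -28058 / 65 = -431.66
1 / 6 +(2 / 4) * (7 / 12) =0.46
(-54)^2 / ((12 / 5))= 1215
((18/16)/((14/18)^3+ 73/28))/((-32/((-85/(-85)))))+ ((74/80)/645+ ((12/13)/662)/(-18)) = -561644747177/55793792683200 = -0.01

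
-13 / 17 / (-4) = 13 / 68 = 0.19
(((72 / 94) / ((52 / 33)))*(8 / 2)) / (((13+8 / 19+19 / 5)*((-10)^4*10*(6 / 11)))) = 20691 / 9995960000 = 0.00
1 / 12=0.08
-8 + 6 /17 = -130 /17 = -7.65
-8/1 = -8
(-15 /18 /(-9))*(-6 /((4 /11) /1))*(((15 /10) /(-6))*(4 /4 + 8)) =55 /16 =3.44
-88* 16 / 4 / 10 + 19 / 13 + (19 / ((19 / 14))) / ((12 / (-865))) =-406733 / 390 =-1042.91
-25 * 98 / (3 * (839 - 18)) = -2450 / 2463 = -0.99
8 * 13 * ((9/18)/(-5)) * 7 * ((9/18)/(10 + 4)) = -13/5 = -2.60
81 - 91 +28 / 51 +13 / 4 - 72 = -15953 / 204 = -78.20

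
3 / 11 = 0.27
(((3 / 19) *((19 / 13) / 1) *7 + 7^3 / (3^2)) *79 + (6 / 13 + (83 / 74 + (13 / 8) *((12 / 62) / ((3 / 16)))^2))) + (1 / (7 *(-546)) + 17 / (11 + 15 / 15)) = 3143.12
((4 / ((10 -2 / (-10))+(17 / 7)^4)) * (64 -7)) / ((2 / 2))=36015 / 7106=5.07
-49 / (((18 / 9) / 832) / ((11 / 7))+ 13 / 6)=-672672 / 29765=-22.60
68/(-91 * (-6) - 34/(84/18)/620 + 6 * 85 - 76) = 295120/4253149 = 0.07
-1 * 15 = -15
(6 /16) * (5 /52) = 15 /416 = 0.04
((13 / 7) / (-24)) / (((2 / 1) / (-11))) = 143 / 336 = 0.43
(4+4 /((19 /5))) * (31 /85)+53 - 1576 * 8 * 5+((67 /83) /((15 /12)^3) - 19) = -211133421526 /3351125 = -63003.74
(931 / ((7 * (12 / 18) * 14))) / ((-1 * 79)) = -57 / 316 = -0.18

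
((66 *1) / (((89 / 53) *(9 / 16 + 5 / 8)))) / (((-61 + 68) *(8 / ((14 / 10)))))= 6996 / 8455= 0.83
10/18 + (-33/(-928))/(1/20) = 2645/2088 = 1.27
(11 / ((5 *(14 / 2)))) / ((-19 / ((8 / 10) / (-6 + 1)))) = 44 / 16625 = 0.00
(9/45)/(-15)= -1/75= -0.01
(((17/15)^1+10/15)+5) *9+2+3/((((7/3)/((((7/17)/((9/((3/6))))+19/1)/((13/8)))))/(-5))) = -93248/7735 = -12.06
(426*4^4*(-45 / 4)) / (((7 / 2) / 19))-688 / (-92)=-1072291916 / 161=-6660198.24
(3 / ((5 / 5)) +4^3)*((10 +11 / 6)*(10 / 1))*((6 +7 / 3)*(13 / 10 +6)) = 8681525 / 18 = 482306.94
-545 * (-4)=2180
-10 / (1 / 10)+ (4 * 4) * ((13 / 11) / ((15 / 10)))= -2884 / 33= -87.39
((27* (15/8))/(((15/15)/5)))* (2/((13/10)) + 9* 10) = 1204875/52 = 23170.67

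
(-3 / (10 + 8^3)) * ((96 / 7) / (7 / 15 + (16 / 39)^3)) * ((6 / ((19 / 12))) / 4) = -85419360 / 612842587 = -0.14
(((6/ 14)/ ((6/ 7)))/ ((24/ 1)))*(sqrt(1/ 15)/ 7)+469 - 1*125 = sqrt(15)/ 5040+344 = 344.00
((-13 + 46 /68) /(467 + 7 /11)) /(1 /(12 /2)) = -13827 /87448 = -0.16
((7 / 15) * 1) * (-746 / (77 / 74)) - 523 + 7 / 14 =-857.07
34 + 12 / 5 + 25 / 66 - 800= -251863 / 330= -763.22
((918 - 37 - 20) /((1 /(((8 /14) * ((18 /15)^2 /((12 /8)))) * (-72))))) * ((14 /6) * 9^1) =-17853696 /25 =-714147.84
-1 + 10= 9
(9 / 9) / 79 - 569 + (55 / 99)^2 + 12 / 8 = -7258753 / 12798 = -567.18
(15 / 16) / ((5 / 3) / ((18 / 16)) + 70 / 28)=81 / 344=0.24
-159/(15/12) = -636/5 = -127.20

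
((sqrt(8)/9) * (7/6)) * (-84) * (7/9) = -1372 * sqrt(2)/81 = -23.95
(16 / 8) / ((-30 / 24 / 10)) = -16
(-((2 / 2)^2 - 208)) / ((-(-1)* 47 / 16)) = 3312 / 47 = 70.47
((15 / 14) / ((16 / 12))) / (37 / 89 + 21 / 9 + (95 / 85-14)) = -40851 / 515144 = -0.08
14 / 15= 0.93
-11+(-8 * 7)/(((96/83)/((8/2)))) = -204.67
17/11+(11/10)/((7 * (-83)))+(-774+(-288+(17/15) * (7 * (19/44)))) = -81065797/76692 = -1057.03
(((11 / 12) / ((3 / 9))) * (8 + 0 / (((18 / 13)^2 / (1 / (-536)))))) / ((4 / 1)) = 11 / 2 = 5.50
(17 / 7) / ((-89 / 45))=-765 / 623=-1.23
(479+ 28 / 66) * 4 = 63284 / 33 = 1917.70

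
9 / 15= 3 / 5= 0.60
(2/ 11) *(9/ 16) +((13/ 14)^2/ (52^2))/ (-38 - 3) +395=558807357/ 1414336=395.10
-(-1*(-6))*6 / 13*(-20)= 55.38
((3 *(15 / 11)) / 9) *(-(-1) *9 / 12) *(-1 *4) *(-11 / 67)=15 / 67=0.22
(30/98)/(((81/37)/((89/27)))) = 16465/35721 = 0.46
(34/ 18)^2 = 289/ 81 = 3.57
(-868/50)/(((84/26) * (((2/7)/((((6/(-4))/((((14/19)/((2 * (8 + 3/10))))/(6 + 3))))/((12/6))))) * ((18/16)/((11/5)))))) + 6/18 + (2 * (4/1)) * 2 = 21033773/3750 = 5609.01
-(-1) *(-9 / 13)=-0.69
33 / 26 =1.27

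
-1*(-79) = 79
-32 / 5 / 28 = -8 / 35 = -0.23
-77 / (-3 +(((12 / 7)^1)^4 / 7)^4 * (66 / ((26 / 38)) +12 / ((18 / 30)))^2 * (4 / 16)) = -0.01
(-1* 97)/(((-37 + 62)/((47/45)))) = -4559/1125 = -4.05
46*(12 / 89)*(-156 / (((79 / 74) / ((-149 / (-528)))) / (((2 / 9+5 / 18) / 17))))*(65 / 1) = -642870930 / 1314797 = -488.95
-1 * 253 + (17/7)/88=-155831/616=-252.97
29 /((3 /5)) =145 /3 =48.33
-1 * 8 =-8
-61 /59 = -1.03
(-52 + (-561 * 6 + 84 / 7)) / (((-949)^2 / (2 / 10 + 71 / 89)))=-116328 / 30828265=-0.00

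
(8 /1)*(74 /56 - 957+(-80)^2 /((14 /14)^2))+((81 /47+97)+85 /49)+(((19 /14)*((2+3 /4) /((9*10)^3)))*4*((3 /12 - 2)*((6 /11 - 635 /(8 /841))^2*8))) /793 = 39406834790759533267 /937275603264000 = 42044.02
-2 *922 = -1844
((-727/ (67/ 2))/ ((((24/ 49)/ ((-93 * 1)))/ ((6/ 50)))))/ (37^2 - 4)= 157759/ 435500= 0.36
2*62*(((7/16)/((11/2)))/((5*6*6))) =217/3960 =0.05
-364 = -364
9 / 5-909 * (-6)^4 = -5890311 / 5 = -1178062.20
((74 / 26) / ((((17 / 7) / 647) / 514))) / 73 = 86132522 / 16133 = 5338.90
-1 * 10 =-10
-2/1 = -2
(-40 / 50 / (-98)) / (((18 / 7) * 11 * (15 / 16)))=16 / 51975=0.00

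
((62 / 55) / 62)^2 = 1 / 3025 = 0.00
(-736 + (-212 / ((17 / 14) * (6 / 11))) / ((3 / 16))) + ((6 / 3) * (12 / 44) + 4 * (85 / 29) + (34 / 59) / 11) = -6999656696 / 2879613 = -2430.76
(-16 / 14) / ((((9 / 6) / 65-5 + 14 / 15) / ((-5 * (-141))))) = 2199600 / 11039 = 199.26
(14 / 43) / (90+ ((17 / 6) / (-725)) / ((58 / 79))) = 0.00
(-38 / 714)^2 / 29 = 361 / 3696021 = 0.00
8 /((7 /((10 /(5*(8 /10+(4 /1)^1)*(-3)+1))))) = -80 /497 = -0.16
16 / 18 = 8 / 9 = 0.89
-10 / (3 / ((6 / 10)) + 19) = -5 / 12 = -0.42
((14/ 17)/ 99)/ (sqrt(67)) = 14 * sqrt(67)/ 112761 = 0.00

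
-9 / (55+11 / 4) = -12 / 77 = -0.16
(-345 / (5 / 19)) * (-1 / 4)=1311 / 4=327.75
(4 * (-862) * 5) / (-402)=8620 / 201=42.89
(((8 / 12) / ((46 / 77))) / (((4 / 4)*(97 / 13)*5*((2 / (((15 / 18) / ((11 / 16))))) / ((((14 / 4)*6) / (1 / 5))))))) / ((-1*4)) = -3185 / 6693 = -0.48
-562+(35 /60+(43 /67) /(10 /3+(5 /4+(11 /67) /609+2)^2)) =-57997049731787 /103313321796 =-561.37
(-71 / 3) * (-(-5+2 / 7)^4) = 28066797 / 2401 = 11689.63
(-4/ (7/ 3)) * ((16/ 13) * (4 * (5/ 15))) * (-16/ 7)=4096/ 637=6.43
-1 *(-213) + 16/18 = 213.89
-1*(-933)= 933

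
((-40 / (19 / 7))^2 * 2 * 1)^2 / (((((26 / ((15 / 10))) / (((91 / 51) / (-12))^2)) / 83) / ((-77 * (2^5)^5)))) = -52477155249005527040000 / 1016894763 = -51605296003481.85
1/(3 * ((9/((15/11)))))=0.05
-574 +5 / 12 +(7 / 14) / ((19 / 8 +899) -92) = -44567377 / 77700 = -573.58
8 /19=0.42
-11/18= -0.61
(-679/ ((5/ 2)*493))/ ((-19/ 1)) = 1358/ 46835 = 0.03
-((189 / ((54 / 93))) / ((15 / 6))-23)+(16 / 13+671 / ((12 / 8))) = 66566 / 195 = 341.36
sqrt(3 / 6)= 0.71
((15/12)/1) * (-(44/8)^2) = -37.81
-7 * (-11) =77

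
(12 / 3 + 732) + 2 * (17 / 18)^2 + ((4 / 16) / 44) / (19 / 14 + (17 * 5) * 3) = 18874278803 / 25582392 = 737.78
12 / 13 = 0.92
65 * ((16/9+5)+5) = 6890/9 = 765.56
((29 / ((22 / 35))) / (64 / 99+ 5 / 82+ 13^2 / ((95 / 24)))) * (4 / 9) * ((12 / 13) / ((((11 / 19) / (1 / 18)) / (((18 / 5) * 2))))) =1442209440 / 4786523599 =0.30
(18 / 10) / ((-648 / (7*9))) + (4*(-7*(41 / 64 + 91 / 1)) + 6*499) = 34231 / 80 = 427.89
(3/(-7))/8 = -3/56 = -0.05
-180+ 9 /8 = -1431 /8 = -178.88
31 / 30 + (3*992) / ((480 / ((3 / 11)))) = 899 / 330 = 2.72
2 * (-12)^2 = 288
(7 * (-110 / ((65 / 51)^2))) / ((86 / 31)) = -6208587 / 36335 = -170.87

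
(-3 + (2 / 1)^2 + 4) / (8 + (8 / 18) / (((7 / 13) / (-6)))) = 105 / 64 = 1.64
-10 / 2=-5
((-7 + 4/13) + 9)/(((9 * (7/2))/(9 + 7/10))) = 194/273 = 0.71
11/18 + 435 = 7841/18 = 435.61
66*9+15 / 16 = 594.94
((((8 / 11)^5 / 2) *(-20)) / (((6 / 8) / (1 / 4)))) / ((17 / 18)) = -0.72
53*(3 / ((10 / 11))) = 1749 / 10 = 174.90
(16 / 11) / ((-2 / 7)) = -56 / 11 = -5.09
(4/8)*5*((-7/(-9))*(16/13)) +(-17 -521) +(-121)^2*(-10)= -17192636/117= -146945.61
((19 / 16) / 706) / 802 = 19 / 9059392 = 0.00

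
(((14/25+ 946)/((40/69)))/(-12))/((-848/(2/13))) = 34017/1378000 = 0.02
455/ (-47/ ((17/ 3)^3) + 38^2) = 2235415/ 7093103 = 0.32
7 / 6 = 1.17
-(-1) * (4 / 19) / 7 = 4 / 133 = 0.03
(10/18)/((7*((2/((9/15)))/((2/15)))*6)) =1/1890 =0.00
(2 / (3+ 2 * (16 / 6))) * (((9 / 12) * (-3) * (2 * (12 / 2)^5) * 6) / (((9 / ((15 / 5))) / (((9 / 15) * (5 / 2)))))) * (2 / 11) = -1259712 / 275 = -4580.77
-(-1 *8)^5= 32768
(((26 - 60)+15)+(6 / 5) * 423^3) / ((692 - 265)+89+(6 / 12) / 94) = 85374880916 / 485045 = 176014.35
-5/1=-5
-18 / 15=-6 / 5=-1.20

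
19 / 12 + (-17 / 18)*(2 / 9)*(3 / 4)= 77 / 54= 1.43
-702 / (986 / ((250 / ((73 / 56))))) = -4914000 / 35989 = -136.54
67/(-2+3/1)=67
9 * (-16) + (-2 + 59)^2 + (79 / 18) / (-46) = 2570861 / 828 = 3104.90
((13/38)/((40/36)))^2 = 13689/144400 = 0.09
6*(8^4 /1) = 24576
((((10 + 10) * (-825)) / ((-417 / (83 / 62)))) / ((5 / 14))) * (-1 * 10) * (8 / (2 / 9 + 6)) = -8217000 / 4309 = -1906.94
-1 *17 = -17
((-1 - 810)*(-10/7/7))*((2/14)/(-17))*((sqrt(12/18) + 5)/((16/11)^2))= -2453275/746368 - 490655*sqrt(6)/2239104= -3.82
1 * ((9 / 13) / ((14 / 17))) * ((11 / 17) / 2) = 0.27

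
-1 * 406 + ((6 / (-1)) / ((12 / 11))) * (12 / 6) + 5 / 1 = -412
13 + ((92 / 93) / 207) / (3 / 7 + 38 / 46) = 1099303 / 84537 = 13.00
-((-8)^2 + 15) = -79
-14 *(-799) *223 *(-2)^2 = 9977912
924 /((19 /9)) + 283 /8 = 71905 /152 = 473.06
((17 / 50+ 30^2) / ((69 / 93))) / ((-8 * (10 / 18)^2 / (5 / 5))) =-113037687 / 230000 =-491.47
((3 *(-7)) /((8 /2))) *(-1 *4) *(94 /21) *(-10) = -940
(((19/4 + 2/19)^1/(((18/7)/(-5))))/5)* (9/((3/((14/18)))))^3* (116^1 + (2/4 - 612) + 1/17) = 552746215/46512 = 11883.95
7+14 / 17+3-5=99 / 17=5.82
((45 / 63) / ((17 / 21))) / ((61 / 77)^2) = 88935 / 63257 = 1.41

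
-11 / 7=-1.57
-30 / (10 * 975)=-1 / 325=-0.00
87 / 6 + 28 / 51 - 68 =-5401 / 102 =-52.95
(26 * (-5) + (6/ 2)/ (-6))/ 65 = -261/ 130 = -2.01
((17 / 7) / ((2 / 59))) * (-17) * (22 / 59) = -3179 / 7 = -454.14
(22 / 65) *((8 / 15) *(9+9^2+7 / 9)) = 143792 / 8775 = 16.39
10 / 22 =5 / 11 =0.45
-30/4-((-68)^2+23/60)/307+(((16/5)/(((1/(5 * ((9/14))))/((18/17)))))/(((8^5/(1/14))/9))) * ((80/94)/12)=-8331086661181/369234647040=-22.56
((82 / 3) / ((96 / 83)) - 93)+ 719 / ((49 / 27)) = 2306011 / 7056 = 326.82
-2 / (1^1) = -2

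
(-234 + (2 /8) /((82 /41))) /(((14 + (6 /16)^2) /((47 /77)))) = -703496 /69685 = -10.10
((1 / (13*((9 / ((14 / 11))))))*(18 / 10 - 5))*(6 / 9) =-448 / 19305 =-0.02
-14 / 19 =-0.74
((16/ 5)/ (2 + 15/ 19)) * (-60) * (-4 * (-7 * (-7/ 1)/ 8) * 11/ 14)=70224/ 53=1324.98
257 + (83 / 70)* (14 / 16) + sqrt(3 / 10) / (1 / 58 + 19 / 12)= 174* sqrt(30) / 2785 + 20643 / 80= 258.38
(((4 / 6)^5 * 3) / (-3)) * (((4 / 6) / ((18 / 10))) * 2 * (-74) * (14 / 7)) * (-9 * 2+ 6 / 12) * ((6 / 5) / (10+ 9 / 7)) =-4641280 / 172773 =-26.86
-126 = -126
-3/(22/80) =-120/11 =-10.91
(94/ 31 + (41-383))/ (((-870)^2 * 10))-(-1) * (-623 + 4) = -619.00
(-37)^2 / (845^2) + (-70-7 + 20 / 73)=-76.72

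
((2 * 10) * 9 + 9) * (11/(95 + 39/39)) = 693/32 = 21.66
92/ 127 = 0.72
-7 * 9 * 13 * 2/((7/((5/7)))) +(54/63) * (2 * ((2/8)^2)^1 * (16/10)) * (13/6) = -5837/35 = -166.77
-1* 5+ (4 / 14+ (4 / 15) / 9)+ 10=5023 / 945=5.32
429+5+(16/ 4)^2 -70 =380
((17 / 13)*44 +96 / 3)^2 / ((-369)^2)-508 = -507.94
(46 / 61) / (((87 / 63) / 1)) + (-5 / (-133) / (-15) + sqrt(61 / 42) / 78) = sqrt(2562) / 3276 + 383665 / 705831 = 0.56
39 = 39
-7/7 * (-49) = 49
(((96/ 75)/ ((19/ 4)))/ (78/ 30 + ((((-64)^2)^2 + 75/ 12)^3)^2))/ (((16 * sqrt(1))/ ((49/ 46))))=802816/ 997933817292999679040542927990350677887695806255805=0.00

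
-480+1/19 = -9119/19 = -479.95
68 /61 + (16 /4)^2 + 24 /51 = 18236 /1037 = 17.59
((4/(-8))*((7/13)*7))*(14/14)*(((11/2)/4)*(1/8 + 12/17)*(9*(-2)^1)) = 548163/14144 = 38.76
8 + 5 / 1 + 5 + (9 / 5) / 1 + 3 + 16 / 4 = 134 / 5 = 26.80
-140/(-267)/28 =5/267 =0.02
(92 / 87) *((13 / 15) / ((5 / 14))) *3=16744 / 2175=7.70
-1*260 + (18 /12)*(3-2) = -517 /2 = -258.50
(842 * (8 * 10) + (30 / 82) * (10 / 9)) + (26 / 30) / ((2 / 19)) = 82863427 / 1230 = 67368.64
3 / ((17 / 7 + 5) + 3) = 21 / 73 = 0.29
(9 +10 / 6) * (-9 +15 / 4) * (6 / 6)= -56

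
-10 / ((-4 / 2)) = 5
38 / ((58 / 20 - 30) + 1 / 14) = -665 / 473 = -1.41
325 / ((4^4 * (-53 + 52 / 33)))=-10725 / 434432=-0.02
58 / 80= 29 / 40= 0.72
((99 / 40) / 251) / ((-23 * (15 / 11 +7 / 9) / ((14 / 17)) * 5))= -68607 / 2080589200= -0.00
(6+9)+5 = 20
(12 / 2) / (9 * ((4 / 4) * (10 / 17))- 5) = 102 / 5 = 20.40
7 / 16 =0.44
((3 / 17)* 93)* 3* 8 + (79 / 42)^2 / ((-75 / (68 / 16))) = 3541719551 / 8996400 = 393.68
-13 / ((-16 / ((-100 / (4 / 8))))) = -325 / 2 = -162.50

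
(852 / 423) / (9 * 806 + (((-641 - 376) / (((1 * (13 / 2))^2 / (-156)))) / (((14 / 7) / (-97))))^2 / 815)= 0.00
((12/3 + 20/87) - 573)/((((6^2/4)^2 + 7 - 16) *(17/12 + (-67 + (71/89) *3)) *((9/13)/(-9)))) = -8178833/5032602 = -1.63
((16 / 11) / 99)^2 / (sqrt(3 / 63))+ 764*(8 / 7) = 256*sqrt(21) / 1185921+ 6112 / 7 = 873.14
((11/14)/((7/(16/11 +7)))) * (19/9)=589/294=2.00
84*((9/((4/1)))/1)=189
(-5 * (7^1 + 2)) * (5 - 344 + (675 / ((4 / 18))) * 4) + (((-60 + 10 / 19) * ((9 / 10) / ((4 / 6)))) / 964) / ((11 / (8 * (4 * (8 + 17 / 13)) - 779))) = -2784151568115 / 5238376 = -531491.36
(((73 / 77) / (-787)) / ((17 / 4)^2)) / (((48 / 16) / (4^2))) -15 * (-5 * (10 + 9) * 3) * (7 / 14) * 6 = 12825.00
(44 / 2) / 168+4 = 347 / 84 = 4.13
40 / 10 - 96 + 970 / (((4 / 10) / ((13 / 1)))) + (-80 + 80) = 31433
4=4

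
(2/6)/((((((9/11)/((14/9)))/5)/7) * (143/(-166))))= -81340/3159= -25.75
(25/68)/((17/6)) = 75/578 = 0.13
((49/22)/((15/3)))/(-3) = -49/330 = -0.15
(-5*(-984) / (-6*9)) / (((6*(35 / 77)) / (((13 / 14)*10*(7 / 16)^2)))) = -205205 / 3456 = -59.38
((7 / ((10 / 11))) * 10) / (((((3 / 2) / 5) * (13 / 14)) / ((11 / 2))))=59290 / 39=1520.26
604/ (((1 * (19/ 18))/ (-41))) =-445752/ 19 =-23460.63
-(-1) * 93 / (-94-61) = -3 / 5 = -0.60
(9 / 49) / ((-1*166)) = -9 / 8134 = -0.00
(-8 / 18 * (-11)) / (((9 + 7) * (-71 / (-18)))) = 11 / 142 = 0.08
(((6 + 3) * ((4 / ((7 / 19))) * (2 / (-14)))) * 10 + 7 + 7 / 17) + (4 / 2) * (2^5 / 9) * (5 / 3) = -2706302 / 22491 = -120.33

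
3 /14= 0.21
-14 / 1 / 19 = -14 / 19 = -0.74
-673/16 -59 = -1617/16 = -101.06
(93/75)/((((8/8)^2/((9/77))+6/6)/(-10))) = -279/215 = -1.30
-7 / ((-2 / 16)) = 56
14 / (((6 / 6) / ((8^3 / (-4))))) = -1792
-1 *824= -824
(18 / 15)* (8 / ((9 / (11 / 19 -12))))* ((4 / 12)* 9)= -3472 / 95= -36.55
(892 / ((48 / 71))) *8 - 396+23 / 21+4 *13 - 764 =66139 / 7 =9448.43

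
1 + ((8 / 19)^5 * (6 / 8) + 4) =12405071 / 2476099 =5.01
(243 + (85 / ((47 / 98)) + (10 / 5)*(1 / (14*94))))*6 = 829545 / 329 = 2521.41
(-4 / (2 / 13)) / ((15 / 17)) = -442 / 15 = -29.47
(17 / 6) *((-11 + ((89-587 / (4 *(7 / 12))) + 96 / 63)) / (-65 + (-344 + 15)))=61421 / 49644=1.24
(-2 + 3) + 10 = 11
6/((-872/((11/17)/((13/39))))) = -99/7412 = -0.01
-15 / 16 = -0.94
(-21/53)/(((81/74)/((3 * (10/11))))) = -5180/5247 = -0.99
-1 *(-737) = 737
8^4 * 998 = 4087808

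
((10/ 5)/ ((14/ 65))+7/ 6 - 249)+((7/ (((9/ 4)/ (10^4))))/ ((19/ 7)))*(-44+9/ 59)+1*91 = -71008120511/ 141246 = -502726.59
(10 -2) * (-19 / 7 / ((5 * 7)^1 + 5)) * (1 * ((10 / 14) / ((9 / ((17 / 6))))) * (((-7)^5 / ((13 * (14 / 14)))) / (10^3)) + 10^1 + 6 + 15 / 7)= -333356539 / 34398000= -9.69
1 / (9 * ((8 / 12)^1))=1 / 6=0.17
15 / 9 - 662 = -1981 / 3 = -660.33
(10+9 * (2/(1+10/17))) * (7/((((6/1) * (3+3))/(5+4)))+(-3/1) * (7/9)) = -112/9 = -12.44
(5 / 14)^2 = 25 / 196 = 0.13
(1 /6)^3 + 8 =1729 /216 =8.00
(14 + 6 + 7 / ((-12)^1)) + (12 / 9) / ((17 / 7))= 4073 / 204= 19.97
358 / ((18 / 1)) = 19.89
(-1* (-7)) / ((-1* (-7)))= 1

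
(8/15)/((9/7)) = 56/135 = 0.41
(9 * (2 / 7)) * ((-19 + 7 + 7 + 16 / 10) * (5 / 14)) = -153 / 49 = -3.12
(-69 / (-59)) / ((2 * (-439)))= -69 / 51802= -0.00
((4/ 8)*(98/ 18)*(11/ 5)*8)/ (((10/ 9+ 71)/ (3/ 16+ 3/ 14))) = 63/ 236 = 0.27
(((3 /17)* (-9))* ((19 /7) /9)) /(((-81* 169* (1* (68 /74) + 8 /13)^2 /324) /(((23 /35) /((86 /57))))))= 0.00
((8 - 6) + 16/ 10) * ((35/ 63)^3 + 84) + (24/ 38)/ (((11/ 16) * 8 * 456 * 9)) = 487329107/ 1608255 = 303.02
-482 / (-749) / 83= 482 / 62167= 0.01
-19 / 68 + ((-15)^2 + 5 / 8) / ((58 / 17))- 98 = -253583 / 7888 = -32.15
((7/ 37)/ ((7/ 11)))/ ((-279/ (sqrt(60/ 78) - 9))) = 11/ 1147 - 11 * sqrt(130)/ 134199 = 0.01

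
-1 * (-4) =4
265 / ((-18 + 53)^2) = 53 / 245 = 0.22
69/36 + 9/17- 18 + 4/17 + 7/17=-3041/204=-14.91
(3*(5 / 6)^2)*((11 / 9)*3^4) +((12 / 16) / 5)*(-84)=193.65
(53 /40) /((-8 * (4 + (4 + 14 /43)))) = -2279 /114560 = -0.02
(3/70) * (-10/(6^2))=-1/84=-0.01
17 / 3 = 5.67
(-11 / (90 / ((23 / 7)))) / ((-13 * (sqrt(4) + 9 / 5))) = 253 / 31122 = 0.01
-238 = -238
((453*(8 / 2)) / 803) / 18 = 302 / 2409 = 0.13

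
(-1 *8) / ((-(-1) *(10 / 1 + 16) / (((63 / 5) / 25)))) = -252 / 1625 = -0.16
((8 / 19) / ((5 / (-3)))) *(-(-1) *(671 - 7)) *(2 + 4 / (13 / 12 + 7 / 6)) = -180608 / 285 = -633.71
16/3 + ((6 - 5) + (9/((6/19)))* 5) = 148.83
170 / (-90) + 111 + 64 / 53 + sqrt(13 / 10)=sqrt(130) / 10 + 52622 / 477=111.46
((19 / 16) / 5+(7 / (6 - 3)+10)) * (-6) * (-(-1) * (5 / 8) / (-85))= 3017 / 5440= 0.55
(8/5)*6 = 48/5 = 9.60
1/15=0.07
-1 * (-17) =17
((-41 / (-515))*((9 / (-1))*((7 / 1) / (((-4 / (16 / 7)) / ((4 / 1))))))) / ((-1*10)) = -2952 / 2575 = -1.15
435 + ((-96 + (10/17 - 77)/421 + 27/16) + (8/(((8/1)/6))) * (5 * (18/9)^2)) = 52733463/114512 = 460.51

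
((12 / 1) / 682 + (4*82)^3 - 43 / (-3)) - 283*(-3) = 36100048904 / 1023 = 35288415.35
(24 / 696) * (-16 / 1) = -0.55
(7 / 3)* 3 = 7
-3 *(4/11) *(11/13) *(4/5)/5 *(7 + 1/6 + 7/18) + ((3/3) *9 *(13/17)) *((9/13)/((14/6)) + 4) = 194209/6825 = 28.46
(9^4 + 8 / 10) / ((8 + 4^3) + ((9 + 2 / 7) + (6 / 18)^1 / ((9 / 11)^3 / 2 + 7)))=13340894007 / 165356375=80.68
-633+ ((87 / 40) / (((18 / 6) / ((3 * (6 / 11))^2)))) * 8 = -373569 / 605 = -617.47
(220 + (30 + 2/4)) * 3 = 1503/2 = 751.50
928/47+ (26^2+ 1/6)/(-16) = -101591/4512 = -22.52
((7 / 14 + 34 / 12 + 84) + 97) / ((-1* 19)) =-553 / 57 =-9.70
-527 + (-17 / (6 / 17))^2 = 64549 / 36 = 1793.03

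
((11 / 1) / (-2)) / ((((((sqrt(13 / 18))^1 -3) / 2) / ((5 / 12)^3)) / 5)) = 6875 * sqrt(26) / 85824 +6875 / 4768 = 1.85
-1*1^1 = -1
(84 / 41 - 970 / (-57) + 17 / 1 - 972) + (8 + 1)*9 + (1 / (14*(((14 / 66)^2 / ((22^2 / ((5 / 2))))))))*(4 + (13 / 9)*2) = 5059036516 / 4007955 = 1262.25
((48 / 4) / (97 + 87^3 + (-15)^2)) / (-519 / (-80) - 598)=-192 / 6235251565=-0.00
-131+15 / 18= -781 / 6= -130.17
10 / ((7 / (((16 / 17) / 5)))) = 32 / 119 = 0.27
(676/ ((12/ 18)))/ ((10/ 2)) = 1014/ 5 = 202.80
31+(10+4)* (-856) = -11953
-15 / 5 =-3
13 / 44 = 0.30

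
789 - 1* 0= 789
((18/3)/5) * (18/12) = 1.80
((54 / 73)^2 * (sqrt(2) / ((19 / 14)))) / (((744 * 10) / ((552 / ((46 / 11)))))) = 112266 * sqrt(2) / 15693905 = 0.01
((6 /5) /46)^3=27 /1520875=0.00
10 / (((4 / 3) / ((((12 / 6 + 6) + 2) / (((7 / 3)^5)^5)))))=63546645708225 / 1341068619663964900807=0.00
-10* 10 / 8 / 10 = -5 / 4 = -1.25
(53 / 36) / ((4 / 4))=53 / 36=1.47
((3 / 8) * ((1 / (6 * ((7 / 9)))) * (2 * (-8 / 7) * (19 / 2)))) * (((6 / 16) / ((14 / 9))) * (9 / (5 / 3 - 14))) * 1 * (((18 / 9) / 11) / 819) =13851 / 203259056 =0.00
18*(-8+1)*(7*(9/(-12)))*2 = 1323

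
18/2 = 9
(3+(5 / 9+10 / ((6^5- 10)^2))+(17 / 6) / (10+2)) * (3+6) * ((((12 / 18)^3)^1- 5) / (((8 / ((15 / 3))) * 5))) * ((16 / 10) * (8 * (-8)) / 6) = 697011437572 / 2035488015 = 342.43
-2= -2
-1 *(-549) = 549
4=4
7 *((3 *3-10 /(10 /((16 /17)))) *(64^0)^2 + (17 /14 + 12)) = 5063 /34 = 148.91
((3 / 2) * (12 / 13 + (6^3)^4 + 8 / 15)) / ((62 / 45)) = 955063250559 / 403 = 2369883996.42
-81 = -81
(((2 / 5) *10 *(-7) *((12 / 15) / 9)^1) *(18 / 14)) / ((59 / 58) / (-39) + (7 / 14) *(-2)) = 36192 / 11605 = 3.12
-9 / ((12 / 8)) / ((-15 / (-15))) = -6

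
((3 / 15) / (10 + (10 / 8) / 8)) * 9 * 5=288 / 325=0.89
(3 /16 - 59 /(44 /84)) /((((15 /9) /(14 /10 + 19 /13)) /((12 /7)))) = -16565067 /50050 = -330.97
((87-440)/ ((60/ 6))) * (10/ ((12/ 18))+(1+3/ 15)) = -571.86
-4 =-4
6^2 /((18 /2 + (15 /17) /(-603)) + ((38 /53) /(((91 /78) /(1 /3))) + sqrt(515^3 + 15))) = -53246127997440 /21951249313836275561 + 28927458681282* sqrt(136590890) /109756246569181377805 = 0.00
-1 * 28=-28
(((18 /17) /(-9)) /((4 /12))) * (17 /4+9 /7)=-465 /238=-1.95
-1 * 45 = -45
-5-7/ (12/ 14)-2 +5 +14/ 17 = -953/ 102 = -9.34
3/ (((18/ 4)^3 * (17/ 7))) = 56/ 4131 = 0.01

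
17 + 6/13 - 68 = -657/13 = -50.54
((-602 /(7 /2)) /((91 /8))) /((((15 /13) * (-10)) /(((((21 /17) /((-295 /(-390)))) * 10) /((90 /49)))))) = 876512 /75225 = 11.65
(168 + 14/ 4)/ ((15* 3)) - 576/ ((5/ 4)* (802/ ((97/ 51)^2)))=18071591/ 10430010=1.73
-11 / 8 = -1.38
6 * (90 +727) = 4902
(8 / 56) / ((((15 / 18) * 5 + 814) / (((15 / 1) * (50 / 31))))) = 0.00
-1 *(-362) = 362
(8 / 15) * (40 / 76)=16 / 57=0.28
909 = 909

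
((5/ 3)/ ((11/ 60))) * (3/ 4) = 75/ 11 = 6.82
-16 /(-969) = 0.02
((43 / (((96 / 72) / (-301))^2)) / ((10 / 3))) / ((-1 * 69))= -9527.88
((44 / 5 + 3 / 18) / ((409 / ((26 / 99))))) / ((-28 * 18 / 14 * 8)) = -3497 / 174921120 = -0.00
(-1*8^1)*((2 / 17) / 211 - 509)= 14606248 / 3587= 4072.00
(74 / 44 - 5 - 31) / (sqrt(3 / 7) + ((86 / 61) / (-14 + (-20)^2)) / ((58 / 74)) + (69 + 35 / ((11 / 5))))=-115084273833435851 / 284737011019586152 + 193615408263629*sqrt(21) / 284737011019586152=-0.40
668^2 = 446224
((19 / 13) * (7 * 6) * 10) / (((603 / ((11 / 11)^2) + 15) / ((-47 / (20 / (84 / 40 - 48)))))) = 2869209 / 26780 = 107.14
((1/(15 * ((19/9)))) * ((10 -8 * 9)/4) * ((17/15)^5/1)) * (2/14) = -44015567/336656250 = -0.13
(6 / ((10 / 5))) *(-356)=-1068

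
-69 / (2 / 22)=-759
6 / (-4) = -3 / 2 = -1.50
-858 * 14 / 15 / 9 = -4004 / 45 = -88.98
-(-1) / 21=0.05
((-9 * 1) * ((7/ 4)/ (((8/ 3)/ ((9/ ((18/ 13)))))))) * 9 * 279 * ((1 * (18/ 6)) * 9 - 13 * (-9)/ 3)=-203594391/ 32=-6362324.72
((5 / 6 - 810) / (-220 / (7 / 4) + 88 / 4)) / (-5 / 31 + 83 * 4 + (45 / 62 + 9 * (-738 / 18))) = -1053535 / 4920102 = -0.21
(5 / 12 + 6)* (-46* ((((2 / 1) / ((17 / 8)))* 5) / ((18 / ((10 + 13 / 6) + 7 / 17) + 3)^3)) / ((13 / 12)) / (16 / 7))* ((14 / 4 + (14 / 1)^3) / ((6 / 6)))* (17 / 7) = -4110514861591523 / 95542092945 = -43023.08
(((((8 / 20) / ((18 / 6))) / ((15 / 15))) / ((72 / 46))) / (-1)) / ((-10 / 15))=0.13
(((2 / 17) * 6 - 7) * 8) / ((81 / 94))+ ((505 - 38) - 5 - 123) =386339 / 1377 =280.57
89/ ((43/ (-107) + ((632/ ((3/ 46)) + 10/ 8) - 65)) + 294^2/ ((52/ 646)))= 1485588/ 18084573361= 0.00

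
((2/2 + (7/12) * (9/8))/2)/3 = 53/192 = 0.28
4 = 4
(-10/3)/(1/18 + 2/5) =-300/41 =-7.32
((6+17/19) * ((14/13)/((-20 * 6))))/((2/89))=-81613/29640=-2.75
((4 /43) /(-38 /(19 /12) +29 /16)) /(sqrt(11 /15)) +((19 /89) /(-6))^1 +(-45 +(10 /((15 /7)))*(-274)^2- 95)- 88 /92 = 4301324351 /12282- 64*sqrt(165) /167915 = 350213.67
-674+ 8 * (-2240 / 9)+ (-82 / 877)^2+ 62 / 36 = -36872692357 / 13844322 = -2663.38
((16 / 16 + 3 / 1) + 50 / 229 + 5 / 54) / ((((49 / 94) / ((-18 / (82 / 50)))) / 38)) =-3449.18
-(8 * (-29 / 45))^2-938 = -1953274 / 2025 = -964.58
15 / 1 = 15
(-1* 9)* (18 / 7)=-162 / 7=-23.14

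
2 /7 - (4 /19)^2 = 610 /2527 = 0.24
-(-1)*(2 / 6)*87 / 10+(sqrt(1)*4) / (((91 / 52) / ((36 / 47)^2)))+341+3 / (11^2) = 6460002547 / 18710230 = 345.27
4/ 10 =2/ 5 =0.40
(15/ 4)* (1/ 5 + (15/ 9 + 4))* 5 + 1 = 111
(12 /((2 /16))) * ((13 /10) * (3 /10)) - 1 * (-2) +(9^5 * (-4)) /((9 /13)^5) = -37128314 /25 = -1485132.56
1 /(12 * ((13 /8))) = 2 /39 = 0.05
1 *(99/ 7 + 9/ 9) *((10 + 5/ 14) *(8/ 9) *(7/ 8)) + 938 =66779/ 63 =1059.98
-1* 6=-6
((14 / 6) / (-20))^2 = 49 / 3600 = 0.01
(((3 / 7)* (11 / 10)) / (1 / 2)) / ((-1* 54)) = -11 / 630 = -0.02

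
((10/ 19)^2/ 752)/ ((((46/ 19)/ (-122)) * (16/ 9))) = -0.01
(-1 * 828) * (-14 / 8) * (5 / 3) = 2415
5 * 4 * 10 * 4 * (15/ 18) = 2000/ 3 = 666.67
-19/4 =-4.75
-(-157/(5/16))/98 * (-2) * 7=-2512/35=-71.77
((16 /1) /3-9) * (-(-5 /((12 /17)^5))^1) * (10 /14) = -390460675 /5225472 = -74.72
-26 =-26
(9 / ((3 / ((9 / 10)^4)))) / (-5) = -19683 / 50000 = -0.39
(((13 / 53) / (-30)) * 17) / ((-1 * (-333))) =-221 / 529470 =-0.00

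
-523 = -523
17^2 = 289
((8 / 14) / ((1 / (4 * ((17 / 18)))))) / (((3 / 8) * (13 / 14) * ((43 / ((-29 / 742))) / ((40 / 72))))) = -157760 / 50395527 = -0.00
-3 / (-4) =3 / 4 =0.75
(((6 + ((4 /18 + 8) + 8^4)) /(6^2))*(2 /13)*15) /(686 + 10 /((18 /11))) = 92480 /242931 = 0.38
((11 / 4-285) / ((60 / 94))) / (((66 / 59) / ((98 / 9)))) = -153405133 / 35640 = -4304.30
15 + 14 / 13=209 / 13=16.08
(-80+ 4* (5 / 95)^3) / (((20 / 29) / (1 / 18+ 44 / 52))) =-839398301 / 8025030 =-104.60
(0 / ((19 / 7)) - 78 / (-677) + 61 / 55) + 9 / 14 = 973333 / 521290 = 1.87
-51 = -51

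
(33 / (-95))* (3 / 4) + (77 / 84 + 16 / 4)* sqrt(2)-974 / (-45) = 59* sqrt(2) / 12 + 73133 / 3420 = 28.34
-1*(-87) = 87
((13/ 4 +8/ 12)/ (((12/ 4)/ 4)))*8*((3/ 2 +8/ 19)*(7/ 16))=35.11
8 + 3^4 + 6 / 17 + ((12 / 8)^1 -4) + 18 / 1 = 3565 / 34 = 104.85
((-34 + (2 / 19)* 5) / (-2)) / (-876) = -53 / 2774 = -0.02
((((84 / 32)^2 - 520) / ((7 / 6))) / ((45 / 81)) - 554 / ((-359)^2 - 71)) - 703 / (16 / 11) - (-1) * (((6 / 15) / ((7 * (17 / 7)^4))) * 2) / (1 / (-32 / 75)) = -115219351419215801 / 90370056084000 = -1274.97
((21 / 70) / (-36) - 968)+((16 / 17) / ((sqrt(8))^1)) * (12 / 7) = -116161 / 120+48 * sqrt(2) / 119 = -967.44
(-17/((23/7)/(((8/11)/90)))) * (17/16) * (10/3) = -2023/13662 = -0.15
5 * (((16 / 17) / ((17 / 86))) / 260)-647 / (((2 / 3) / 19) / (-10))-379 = 184016.09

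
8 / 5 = 1.60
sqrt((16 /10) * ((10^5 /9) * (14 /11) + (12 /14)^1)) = 4 * sqrt(1886614345) /1155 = 150.42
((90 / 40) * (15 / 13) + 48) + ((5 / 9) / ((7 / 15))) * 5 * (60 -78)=-20583 / 364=-56.55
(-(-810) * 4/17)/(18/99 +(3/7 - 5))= -124740/2873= -43.42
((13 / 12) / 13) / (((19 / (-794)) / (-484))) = 96074 / 57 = 1685.51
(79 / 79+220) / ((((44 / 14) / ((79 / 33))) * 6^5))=122213 / 5645376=0.02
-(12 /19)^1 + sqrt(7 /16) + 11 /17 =5 /323 + sqrt(7) /4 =0.68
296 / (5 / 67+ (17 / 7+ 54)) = 34706 / 6625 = 5.24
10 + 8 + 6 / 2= 21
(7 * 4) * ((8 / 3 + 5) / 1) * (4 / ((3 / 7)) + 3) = 23828 / 9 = 2647.56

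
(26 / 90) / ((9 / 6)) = 26 / 135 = 0.19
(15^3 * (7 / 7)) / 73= 3375 / 73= 46.23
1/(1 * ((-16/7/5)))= -35/16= -2.19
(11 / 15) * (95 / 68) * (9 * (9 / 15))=5.53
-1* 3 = -3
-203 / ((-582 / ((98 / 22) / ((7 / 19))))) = 4.22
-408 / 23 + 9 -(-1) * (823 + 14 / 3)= 56506 / 69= 818.93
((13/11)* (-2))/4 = -13/22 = -0.59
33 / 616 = 3 / 56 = 0.05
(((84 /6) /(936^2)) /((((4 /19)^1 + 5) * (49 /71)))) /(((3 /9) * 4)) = 0.00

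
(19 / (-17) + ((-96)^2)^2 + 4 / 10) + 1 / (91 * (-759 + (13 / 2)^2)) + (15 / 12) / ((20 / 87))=84934660.72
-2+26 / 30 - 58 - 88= -2207 / 15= -147.13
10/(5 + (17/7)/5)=1.82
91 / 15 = 6.07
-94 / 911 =-0.10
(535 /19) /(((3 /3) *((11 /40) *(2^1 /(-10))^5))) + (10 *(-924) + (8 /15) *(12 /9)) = -3096270512 /9405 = -329215.37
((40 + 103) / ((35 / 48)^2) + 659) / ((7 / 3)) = 3410241 / 8575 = 397.70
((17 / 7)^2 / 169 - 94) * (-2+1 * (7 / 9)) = 114.85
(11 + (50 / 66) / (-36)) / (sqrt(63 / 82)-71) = -37968173 / 245499606-13043 * sqrt(574) / 163666404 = -0.16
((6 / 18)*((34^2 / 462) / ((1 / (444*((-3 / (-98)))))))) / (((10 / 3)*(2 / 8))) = 13.60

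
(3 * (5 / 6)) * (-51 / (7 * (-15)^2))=-0.08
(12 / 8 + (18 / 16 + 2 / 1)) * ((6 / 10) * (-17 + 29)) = 333 / 10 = 33.30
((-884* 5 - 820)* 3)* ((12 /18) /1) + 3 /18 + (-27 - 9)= -63095 /6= -10515.83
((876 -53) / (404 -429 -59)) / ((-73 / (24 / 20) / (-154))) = -9053 / 365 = -24.80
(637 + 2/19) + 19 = 12466/19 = 656.11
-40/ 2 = -20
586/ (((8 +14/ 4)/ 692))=811024/ 23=35261.91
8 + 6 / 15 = 42 / 5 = 8.40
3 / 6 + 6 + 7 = 27 / 2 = 13.50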